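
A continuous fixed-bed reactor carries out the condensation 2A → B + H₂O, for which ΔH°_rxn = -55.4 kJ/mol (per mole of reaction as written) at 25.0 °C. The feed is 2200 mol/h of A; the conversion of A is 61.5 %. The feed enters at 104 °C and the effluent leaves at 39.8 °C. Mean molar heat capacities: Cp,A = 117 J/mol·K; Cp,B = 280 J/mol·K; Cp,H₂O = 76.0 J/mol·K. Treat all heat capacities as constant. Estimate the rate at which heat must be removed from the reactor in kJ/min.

Q_out = 880 kJ/min

Extent of reaction ξ = 0.615 × 2200 / 2 = 676.5 mol/h
Reaction term: ξ·ΔH°_rxn = 676.5 × -55.4 = -37478 kJ/h
Sensible, feed 104→25 °C: -20335 kJ/h
Outlet flows (mol/h): A 847, B 676.5, H₂O 676.5
Sensible, products 25→39.8 °C: 5031 kJ/h
Q = ΔH = -52782 kJ/h = -14.662 kW
Heat removed = 879.69 kJ/min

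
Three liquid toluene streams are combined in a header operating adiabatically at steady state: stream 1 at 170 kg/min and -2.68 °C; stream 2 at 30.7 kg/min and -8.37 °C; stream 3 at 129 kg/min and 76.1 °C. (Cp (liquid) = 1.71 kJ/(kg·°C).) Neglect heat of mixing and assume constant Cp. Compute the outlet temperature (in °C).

T_out = 27.6 °C

Adiabatic, steady state ⇒ Σ ṁᵢCp,ᵢ(T_out − Tᵢ) = 0
Σ ṁᵢCp,ᵢTᵢ = 170×1.71×-2.68 + 30.7×1.71×-8.37 + 129×1.71×76.1 = 15568
Σ ṁᵢCp,ᵢ = 170×1.71 + 30.7×1.71 + 129×1.71 = 563.79
T_out = 15568 / 563.79 = 27.614 °C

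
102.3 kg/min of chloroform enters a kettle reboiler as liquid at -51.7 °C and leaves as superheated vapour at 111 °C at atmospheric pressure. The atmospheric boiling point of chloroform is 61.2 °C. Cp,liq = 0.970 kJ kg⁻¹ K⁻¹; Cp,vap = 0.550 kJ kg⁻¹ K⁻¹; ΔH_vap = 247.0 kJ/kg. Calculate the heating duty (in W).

Q = 655000 W

liquid -51.7→61.2 °C: 109.51 kJ/kg
vaporisation at 61.2 °C: 247 kJ/kg
vapour 61.2→111 °C: 27.39 kJ/kg
Δh = 109.51 + 247 + 27.39 = 383.9 kJ/kg
Q = ṁ·Δh = 102.3 kg/min × 383.9 kJ/kg = 39273 kJ/min
|Q| = 654.55 kW = 654550 W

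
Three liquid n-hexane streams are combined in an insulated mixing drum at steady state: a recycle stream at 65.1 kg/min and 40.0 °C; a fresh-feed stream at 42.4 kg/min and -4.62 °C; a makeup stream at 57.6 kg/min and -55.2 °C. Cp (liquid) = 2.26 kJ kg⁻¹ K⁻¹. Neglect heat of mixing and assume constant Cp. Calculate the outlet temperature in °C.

T_out = -4.67 °C

Adiabatic, steady state ⇒ Σ ṁᵢCp,ᵢ(T_out − Tᵢ) = 0
T_out = Σ ṁᵢCp,ᵢTᵢ / Σ ṁᵢCp,ᵢ
      = -1743.4 / 373.13 = -4.6724 °C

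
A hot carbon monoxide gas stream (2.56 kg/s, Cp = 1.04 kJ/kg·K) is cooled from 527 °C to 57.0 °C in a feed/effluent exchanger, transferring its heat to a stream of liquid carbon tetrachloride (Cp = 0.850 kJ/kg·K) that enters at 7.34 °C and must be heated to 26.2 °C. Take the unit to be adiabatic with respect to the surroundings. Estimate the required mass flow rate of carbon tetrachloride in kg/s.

ṁ_c = 78.1 kg/s

Heat released by hot stream: Q = 2.56 × 1.04 × (527 − 57.0) = 1251.3 kJ/s
Energy balance on cold side (adiabatic exchanger): Q = ṁ_c·Cp_c·(T_c,out − T_c,in)
ṁ_c = 1251.3 / [0.850 × (26.2 − 7.34)] = 78.057 kg/s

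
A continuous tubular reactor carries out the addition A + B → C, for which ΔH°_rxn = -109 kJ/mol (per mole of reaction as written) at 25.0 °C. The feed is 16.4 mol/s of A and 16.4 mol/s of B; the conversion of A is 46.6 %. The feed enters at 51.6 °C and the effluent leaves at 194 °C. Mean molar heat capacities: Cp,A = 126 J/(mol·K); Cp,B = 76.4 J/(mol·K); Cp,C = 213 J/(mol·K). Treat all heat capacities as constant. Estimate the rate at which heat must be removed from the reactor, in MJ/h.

Extent of reaction ξ = 0.466 × 16.4 = 7.6424 mol/s
Reaction term: ξ·ΔH°_rxn = 7.6424 × -109 = -833.02 kJ/s
Sensible, feed 51.6→25 °C: -88.295 kJ/s
Outlet flows (mol/s): A 8.7576, B 8.7576, C 7.6424
Sensible, products 25→194 °C: 574.66 kJ/s
Q = ΔH = -346.65 kJ/s = -346.65 kW
Heat removed = 1248 MJ/h

Q_out = 1250 MJ/h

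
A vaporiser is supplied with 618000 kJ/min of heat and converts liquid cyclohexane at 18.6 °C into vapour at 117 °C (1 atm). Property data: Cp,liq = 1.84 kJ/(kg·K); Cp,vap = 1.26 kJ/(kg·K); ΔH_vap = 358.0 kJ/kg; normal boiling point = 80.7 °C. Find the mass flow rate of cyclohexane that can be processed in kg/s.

Δh = 1.84×(80.7−18.6) + 358.0 + 1.26×(117−80.7) = 518 kJ/kg
Q = 618000 kJ/min = 10300 kJ/s = 10300 kJ/s
ṁ = Q/Δh = 10300 / 518 = 19.884 kg/s

ṁ = 19.9 kg/s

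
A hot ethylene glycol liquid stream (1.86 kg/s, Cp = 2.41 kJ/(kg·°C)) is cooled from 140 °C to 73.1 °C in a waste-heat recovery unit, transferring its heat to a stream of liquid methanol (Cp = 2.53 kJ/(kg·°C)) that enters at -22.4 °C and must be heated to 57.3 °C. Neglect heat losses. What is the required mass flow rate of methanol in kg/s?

ṁ_c = 1.49 kg/s

Heat released by hot stream: Q = 1.86 × 2.41 × (140 − 73.1) = 299.89 kJ/s
Energy balance on cold side (adiabatic exchanger): Q = ṁ_c·Cp_c·(T_c,out − T_c,in)
ṁ_c = 299.89 / [2.53 × (57.3 − -22.4)] = 1.4872 kg/s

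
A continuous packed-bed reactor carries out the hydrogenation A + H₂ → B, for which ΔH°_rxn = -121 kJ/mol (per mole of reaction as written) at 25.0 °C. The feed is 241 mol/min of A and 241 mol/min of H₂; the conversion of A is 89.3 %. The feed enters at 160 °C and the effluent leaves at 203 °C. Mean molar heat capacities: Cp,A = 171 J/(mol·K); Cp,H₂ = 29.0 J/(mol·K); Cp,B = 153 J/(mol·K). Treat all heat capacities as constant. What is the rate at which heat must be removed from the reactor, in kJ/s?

Extent of reaction ξ = 0.893 × 241 = 215.21 mol/min
Reaction term: ξ·ΔH°_rxn = 215.21 × -121 = -26041 kJ/min
Sensible, feed 160→25 °C: -6507 kJ/min
Outlet flows (mol/min): A 25.787, H₂ 25.787, B 215.21
Sensible, products 25→203 °C: 6779.1 kJ/min
Q = ΔH = -25769 kJ/min = -429.48 kW
Heat removed = 429.48 kJ/s

Q_out = 429 kJ/s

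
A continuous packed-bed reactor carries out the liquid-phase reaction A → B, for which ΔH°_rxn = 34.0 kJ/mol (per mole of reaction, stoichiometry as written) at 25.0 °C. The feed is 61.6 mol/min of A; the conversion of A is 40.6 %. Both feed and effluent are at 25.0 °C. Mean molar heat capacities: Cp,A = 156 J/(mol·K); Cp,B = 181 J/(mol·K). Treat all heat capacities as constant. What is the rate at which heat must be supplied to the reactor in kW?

Extent of reaction ξ = 0.406 × 61.6 = 25.01 mol/min
Reaction term: ξ·ΔH°_rxn = 25.01 × 34.0 = 850.33 kJ/min
Q = ΔH = 850.33 kJ/min = 14.172 kW
Heat supplied = 14.172 kW

Q_in = 14.2 kW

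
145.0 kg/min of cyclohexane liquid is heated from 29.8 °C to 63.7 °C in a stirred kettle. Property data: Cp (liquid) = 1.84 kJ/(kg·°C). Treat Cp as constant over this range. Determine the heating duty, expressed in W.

Q = ṁ·Cp·ΔT = 145.0 × 1.84 × (63.7 − 29.8) = 9044.5 kJ/min
Converting: 9044.5 / 60 s = 150.74 kW
Heating duty = 150740 W

Q = 151000 W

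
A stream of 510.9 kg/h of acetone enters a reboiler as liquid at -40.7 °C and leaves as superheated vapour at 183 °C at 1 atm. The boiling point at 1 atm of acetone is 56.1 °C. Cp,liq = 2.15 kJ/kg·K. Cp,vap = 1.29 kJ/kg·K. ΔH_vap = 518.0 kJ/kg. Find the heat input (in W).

Q = 126000 W

liquid -40.7→56.1 °C: 208.12 kJ/kg
vaporisation at 56.1 °C: 518 kJ/kg
vapour 56.1→183 °C: 163.7 kJ/kg
Δh = 208.12 + 518 + 163.7 = 889.82 kJ/kg
Q = ṁ·Δh = 510.9 kg/h × 889.82 kJ/kg = 454610 kJ/h
|Q| = 126.28 kW = 126280 W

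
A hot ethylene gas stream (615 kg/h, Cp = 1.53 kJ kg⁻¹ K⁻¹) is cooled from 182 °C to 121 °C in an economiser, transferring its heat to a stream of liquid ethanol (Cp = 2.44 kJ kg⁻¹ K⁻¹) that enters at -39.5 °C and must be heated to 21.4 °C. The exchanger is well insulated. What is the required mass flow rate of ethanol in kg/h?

Heat released by hot stream: Q = 615 × 1.53 × (182 − 121) = 57398 kJ/h
Energy balance on cold side (adiabatic exchanger): Q = ṁ_c·Cp_c·(T_c,out − T_c,in)
ṁ_c = 57398 / [2.44 × (21.4 − -39.5)] = 386.27 kg/h

ṁ_c = 386 kg/h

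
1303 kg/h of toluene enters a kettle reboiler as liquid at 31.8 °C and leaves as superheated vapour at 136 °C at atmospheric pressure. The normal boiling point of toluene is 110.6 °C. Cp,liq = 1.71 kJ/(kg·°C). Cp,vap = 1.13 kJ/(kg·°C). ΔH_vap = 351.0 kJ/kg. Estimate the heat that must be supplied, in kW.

liquid 31.8→110.6 °C: 134.75 kJ/kg
vaporisation at 110.6 °C: 351 kJ/kg
vapour 110.6→136 °C: 28.702 kJ/kg
Δh = 134.75 + 351 + 28.702 = 514.45 kJ/kg
Q = ṁ·Δh = 1303 kg/h × 514.45 kJ/kg = 670330 kJ/h
|Q| = 186.2 kW

Q = 186 kW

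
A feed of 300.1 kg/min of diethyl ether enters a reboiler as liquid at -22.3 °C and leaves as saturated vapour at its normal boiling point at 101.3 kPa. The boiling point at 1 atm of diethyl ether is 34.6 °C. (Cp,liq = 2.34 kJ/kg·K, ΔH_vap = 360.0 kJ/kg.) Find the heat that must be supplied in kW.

liquid -22.3→34.6 °C: 133.15 kJ/kg
vaporisation at 34.6 °C: 360 kJ/kg
Δh = 133.15 + 360 = 493.15 kJ/kg
Q = ṁ·Δh = 300.1 kg/min × 493.15 kJ/kg = 147990 kJ/min
|Q| = 2466.6 kW

Q = 2470 kW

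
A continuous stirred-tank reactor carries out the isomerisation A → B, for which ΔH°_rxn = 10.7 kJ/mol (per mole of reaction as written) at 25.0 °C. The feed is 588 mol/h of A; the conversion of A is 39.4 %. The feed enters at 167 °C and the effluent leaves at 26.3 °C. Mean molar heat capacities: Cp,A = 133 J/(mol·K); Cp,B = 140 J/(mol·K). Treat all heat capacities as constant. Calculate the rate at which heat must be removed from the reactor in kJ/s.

Q_out = 2.37 kJ/s

Extent of reaction ξ = 0.394 × 588 = 231.67 mol/h
Reaction term: ξ·ΔH°_rxn = 231.67 × 10.7 = 2478.9 kJ/h
Sensible, feed 167→25 °C: -11105 kJ/h
Outlet flows (mol/h): A 356.33, B 231.67
Sensible, products 25→26.3 °C: 103.77 kJ/h
Q = ΔH = -8522.3 kJ/h = -2.3673 kW
Heat removed = 2.3673 kJ/s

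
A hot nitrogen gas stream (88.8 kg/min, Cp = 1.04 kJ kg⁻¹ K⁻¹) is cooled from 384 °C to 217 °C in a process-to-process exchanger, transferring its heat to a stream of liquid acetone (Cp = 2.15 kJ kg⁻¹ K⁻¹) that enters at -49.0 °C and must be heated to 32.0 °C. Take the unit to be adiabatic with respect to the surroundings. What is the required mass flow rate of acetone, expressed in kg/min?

ṁ_c = 88.6 kg/min

Heat released by hot stream: Q = 88.8 × 1.04 × (384 − 217) = 15423 kJ/min
Energy balance on cold side (adiabatic exchanger): Q = ṁ_c·Cp_c·(T_c,out − T_c,in)
ṁ_c = 15423 / [2.15 × (32.0 − -49.0)] = 88.56 kg/min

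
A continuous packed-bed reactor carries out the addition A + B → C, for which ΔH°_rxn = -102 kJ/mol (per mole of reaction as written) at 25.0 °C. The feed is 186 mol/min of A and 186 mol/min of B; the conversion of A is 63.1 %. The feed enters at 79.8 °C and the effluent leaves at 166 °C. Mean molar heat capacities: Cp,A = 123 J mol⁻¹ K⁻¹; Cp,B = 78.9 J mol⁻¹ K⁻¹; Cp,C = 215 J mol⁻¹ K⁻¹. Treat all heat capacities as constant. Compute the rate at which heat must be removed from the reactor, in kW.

Extent of reaction ξ = 0.631 × 186 = 117.37 mol/min
Reaction term: ξ·ΔH°_rxn = 117.37 × -102 = -11971 kJ/min
Sensible, feed 79.8→25 °C: -2057.9 kJ/min
Outlet flows (mol/min): A 68.634, B 68.634, C 117.37
Sensible, products 25→166 °C: 5511.8 kJ/min
Q = ΔH = -8517.4 kJ/min = -141.96 kW
Heat removed = 141.96 kW

Q_out = 142 kW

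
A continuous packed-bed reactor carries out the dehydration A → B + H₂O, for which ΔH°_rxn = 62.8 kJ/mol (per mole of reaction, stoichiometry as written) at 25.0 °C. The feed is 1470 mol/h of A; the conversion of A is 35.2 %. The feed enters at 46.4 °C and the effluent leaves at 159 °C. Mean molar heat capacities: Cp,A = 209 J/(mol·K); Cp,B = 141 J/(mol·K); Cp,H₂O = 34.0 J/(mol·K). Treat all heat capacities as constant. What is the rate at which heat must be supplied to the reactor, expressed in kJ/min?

Extent of reaction ξ = 0.352 × 1470 = 517.44 mol/h
Reaction term: ξ·ΔH°_rxn = 517.44 × 62.8 = 32495 kJ/h
Sensible, feed 46.4→25 °C: -6574.7 kJ/h
Outlet flows (mol/h): A 952.56, B 517.44, H₂O 517.44
Sensible, products 25→159 °C: 38811 kJ/h
Q = ΔH = 64732 kJ/h = 17.981 kW
Heat supplied = 1078.9 kJ/min

Q_in = 1080 kJ/min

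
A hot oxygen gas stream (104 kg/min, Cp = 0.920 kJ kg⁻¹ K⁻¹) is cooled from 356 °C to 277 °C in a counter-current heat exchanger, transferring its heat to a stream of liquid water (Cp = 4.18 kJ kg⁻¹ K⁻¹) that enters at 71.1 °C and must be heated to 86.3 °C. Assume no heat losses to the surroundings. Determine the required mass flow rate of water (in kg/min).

Heat released by hot stream: Q = 104 × 0.920 × (356 − 277) = 7558.7 kJ/min
Energy balance on cold side (adiabatic exchanger): Q = ṁ_c·Cp_c·(T_c,out − T_c,in)
ṁ_c = 7558.7 / [4.18 × (86.3 − 71.1)] = 118.97 kg/min

ṁ_c = 119 kg/min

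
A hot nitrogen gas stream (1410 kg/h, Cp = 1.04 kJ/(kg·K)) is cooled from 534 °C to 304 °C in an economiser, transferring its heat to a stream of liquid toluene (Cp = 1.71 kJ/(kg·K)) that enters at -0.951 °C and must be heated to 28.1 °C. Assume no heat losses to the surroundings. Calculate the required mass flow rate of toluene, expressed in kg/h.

Heat released by hot stream: Q = 1410 × 1.04 × (534 − 304) = 337270 kJ/h
Energy balance on cold side (adiabatic exchanger): Q = ṁ_c·Cp_c·(T_c,out − T_c,in)
ṁ_c = 337270 / [1.71 × (28.1 − -0.951)] = 6789.3 kg/h

ṁ_c = 6790 kg/h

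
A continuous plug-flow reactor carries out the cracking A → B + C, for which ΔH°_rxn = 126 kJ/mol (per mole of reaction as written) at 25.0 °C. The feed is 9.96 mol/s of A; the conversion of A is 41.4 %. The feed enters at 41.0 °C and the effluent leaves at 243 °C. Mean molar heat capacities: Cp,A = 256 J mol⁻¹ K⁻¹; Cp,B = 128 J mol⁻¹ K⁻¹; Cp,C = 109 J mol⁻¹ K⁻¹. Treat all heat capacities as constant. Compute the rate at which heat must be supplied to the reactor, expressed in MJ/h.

Extent of reaction ξ = 0.414 × 9.96 = 4.1234 mol/s
Reaction term: ξ·ΔH°_rxn = 4.1234 × 126 = 519.55 kJ/s
Sensible, feed 41.0→25 °C: -40.796 kJ/s
Outlet flows (mol/s): A 5.8366, B 4.1234, C 4.1234
Sensible, products 25→243 °C: 538.77 kJ/s
Q = ΔH = 1017.5 kJ/s = 1017.5 kW
Heat supplied = 3663.1 MJ/h

Q_in = 3660 MJ/h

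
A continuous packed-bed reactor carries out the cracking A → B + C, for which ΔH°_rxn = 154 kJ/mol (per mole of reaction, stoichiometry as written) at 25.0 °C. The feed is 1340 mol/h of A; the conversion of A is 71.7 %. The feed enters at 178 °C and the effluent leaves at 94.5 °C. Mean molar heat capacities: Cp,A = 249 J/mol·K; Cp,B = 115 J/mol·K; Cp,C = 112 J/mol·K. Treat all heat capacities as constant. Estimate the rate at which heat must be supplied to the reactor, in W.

Extent of reaction ξ = 0.717 × 1340 = 960.78 mol/h
Reaction term: ξ·ΔH°_rxn = 960.78 × 154 = 147960 kJ/h
Sensible, feed 178→25 °C: -51050 kJ/h
Outlet flows (mol/h): A 379.22, B 960.78, C 960.78
Sensible, products 25→94.5 °C: 21720 kJ/h
Q = ΔH = 118630 kJ/h = 32.953 kW
Heat supplied = 32953 W

Q_in = 33000 W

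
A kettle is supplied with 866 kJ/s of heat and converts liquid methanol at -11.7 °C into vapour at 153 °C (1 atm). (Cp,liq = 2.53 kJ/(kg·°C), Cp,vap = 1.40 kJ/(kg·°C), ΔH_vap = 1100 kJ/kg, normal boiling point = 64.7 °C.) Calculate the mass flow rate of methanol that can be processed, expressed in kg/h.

Δh = 2.53×(64.7−-11.7) + 1100 + 1.40×(153−64.7) = 1416.9 kJ/kg
Q = 866 kJ/s = 866 kJ/s = 3.1176e+06 kJ/h
ṁ = Q/Δh = 3.1176e+06 / 1416.9 = 2200.3 kg/h

ṁ = 2200 kg/h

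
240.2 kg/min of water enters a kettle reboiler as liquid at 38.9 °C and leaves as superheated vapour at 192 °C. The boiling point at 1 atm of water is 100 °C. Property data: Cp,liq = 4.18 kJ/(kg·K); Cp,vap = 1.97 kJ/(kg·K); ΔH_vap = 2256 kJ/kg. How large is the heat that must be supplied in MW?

liquid 38.9→100 °C: 255.4 kJ/kg
vaporisation at 100 °C: 2256 kJ/kg
vapour 100→192 °C: 181.24 kJ/kg
Δh = 255.4 + 2256 + 181.24 = 2692.6 kJ/kg
Q = ṁ·Δh = 240.2 kg/min × 2692.6 kJ/kg = 646770 kJ/min
|Q| = 10780 kW = 10.78 MW

Q = 10.8 MW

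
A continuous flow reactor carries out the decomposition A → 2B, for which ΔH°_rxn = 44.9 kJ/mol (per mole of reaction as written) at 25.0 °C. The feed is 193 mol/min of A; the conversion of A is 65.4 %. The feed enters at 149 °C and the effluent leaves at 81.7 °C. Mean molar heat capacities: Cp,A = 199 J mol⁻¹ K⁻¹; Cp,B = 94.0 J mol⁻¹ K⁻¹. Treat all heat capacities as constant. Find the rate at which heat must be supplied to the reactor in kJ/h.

Extent of reaction ξ = 0.654 × 193 = 126.22 mol/min
Reaction term: ξ·ΔH°_rxn = 126.22 × 44.9 = 5667.4 kJ/min
Sensible, feed 149→25 °C: -4762.5 kJ/min
Outlet flows (mol/min): A 66.778, B 252.44
Sensible, products 25→81.7 °C: 2099 kJ/min
Q = ΔH = 3003.9 kJ/min = 50.064 kW
Heat supplied = 180230 kJ/h

Q_in = 180000 kJ/h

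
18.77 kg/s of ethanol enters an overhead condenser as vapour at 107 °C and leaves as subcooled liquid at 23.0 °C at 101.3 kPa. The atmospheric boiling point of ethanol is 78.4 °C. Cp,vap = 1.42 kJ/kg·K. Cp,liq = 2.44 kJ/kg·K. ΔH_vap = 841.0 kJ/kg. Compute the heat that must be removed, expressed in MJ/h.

Q_c = 68700 MJ/h

vapour 107→78.4 °C: -40.612 kJ/kg
condensation at 78.4 °C: -841 kJ/kg
liquid 78.4→23.0 °C: -135.18 kJ/kg
Δh = -40.612 + -841 + -135.18 = -1016.8 kJ/kg
Q = ṁ·Δh = 18.77 kg/s × -1016.8 kJ/kg = -19085 kJ/s
|Q| = 19085 kW = 68706 MJ/h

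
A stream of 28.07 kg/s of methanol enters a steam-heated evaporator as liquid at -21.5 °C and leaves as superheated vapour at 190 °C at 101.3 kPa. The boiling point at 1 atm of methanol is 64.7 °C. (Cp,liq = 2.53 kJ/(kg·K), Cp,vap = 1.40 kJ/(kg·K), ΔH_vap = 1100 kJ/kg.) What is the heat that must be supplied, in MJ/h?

Q = 151000 MJ/h

liquid -21.5→64.7 °C: 218.09 kJ/kg
vaporisation at 64.7 °C: 1100 kJ/kg
vapour 64.7→190 °C: 175.42 kJ/kg
Δh = 218.09 + 1100 + 175.42 = 1493.5 kJ/kg
Q = ṁ·Δh = 28.07 kg/s × 1493.5 kJ/kg = 41923 kJ/s
|Q| = 41923 kW = 150920 MJ/h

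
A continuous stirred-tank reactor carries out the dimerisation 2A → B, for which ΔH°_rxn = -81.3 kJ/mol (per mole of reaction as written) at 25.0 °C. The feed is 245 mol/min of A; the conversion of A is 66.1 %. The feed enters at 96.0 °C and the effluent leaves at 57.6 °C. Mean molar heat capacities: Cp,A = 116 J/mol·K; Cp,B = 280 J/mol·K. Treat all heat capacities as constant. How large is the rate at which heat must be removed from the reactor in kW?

Extent of reaction ξ = 0.661 × 245 / 2 = 80.973 mol/min
Reaction term: ξ·ΔH°_rxn = 80.973 × -81.3 = -6583.1 kJ/min
Sensible, feed 96.0→25 °C: -2017.8 kJ/min
Outlet flows (mol/min): A 83.055, B 80.973
Sensible, products 25→57.6 °C: 1053.2 kJ/min
Q = ΔH = -7547.7 kJ/min = -125.79 kW
Heat removed = 125.79 kW

Q_out = 126 kW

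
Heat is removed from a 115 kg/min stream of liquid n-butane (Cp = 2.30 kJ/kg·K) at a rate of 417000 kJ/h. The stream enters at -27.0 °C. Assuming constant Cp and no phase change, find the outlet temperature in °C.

Q = 417000 kJ/h = 6950 kJ/min
ΔT = Q/(ṁ·Cp) = 6950/(115×2.30) = 26.276 K
T_out = -27.0 − 26.276 = -53.276 °C

T_out = -53.3 °C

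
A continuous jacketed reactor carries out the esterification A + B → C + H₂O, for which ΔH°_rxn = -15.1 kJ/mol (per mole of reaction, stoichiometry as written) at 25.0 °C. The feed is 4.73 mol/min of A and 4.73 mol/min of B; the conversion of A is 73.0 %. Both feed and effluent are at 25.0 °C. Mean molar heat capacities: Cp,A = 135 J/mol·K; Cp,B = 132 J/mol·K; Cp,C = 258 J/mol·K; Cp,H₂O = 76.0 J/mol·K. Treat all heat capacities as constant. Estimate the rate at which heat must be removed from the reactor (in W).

Q_out = 869 W

Extent of reaction ξ = 0.730 × 4.73 = 3.4529 mol/min
Reaction term: ξ·ΔH°_rxn = 3.4529 × -15.1 = -52.139 kJ/min
Q = ΔH = -52.139 kJ/min = -0.86898 kW
Heat removed = 868.98 W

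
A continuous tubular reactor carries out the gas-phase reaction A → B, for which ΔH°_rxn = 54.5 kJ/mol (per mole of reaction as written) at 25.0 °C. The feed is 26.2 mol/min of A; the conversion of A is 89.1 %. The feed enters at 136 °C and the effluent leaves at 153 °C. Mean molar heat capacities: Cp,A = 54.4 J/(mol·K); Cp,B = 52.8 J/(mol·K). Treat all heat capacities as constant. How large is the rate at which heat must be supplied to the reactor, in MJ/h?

Q_in = 77.5 MJ/h

Extent of reaction ξ = 0.891 × 26.2 = 23.344 mol/min
Reaction term: ξ·ΔH°_rxn = 23.344 × 54.5 = 1272.3 kJ/min
Sensible, feed 136→25 °C: -158.21 kJ/min
Outlet flows (mol/min): A 2.8558, B 23.344
Sensible, products 25→153 °C: 177.65 kJ/min
Q = ΔH = 1291.7 kJ/min = 21.528 kW
Heat supplied = 77.502 MJ/h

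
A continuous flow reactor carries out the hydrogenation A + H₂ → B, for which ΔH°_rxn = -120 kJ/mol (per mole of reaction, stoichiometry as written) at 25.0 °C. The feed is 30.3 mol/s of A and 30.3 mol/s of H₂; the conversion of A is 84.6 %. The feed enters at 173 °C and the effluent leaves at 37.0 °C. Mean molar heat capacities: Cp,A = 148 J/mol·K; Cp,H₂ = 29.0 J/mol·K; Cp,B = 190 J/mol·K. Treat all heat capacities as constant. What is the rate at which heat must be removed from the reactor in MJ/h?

Q_out = 13700 MJ/h

Extent of reaction ξ = 0.846 × 30.3 = 25.634 mol/s
Reaction term: ξ·ΔH°_rxn = 25.634 × -120 = -3076.1 kJ/s
Sensible, feed 173→25 °C: -793.74 kJ/s
Outlet flows (mol/s): A 4.6662, H₂ 4.6662, B 25.634
Sensible, products 25→37.0 °C: 68.356 kJ/s
Q = ΔH = -3801.4 kJ/s = -3801.4 kW
Heat removed = 13685 MJ/h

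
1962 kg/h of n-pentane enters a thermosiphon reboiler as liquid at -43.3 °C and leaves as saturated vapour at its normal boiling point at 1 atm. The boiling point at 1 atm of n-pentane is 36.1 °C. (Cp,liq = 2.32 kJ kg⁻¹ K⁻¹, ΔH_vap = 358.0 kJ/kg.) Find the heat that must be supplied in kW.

liquid -43.3→36.1 °C: 184.21 kJ/kg
vaporisation at 36.1 °C: 358 kJ/kg
Δh = 184.21 + 358 = 542.21 kJ/kg
Q = ṁ·Δh = 1962 kg/h × 542.21 kJ/kg = 1.0638e+06 kJ/h
|Q| = 295.5 kW

Q = 296 kW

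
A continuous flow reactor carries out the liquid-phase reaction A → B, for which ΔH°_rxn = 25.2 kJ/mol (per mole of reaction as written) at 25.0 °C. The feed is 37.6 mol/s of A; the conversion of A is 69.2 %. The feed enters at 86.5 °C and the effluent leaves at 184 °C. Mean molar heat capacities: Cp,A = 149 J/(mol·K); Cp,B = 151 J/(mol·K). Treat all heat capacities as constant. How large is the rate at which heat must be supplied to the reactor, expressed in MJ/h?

Q_in = 4360 MJ/h

Extent of reaction ξ = 0.692 × 37.6 = 26.019 mol/s
Reaction term: ξ·ΔH°_rxn = 26.019 × 25.2 = 655.68 kJ/s
Sensible, feed 86.5→25 °C: -344.55 kJ/s
Outlet flows (mol/s): A 11.581, B 26.019
Sensible, products 25→184 °C: 899.06 kJ/s
Q = ΔH = 1210.2 kJ/s = 1210.2 kW
Heat supplied = 4356.7 MJ/h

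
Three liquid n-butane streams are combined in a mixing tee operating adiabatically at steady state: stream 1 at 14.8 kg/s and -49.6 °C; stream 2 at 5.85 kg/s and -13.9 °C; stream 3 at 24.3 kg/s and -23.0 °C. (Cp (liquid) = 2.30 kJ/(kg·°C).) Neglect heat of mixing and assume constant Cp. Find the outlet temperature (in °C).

Adiabatic, steady state ⇒ Σ ṁᵢCp,ᵢ(T_out − Tᵢ) = 0
T_out = Σ ṁᵢCp,ᵢTᵢ / Σ ṁᵢCp,ᵢ
      = -3160.9 / 103.38 = -30.574 °C

T_out = -30.6 °C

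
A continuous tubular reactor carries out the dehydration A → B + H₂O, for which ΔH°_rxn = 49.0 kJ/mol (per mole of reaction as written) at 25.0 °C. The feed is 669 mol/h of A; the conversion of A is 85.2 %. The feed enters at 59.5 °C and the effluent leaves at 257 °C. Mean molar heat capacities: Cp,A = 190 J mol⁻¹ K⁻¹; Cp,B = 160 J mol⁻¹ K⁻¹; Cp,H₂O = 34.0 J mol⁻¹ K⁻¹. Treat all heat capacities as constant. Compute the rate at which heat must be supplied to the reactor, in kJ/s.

Extent of reaction ξ = 0.852 × 669 = 569.99 mol/h
Reaction term: ξ·ΔH°_rxn = 569.99 × 49.0 = 27929 kJ/h
Sensible, feed 59.5→25 °C: -4385.3 kJ/h
Outlet flows (mol/h): A 99.012, B 569.99, H₂O 569.99
Sensible, products 25→257 °C: 30018 kJ/h
Q = ΔH = 53563 kJ/h = 14.878 kW
Heat supplied = 14.878 kJ/s

Q_in = 14.9 kJ/s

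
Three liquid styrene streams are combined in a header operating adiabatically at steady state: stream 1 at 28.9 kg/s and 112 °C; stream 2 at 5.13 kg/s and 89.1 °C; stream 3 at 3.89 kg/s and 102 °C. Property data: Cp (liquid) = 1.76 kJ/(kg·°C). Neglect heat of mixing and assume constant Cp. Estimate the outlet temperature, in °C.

Adiabatic, steady state ⇒ Σ ṁᵢCp,ᵢ(T_out − Tᵢ) = 0
Σ ṁᵢCp,ᵢTᵢ = 28.9×1.76×112 + 5.13×1.76×89.1 + 3.89×1.76×102 = 7199.6
Σ ṁᵢCp,ᵢ = 28.9×1.76 + 5.13×1.76 + 3.89×1.76 = 66.739
T_out = 7199.6 / 66.739 = 107.88 °C

T_out = 108 °C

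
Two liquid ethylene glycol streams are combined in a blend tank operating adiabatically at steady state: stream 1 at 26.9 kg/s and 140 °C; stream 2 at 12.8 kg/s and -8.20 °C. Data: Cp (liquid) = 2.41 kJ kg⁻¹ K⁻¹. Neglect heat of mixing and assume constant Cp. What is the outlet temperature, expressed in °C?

Adiabatic, steady state ⇒ Σ ṁᵢCp,ᵢ(T_out − Tᵢ) = 0
T_out = Σ ṁᵢCp,ᵢTᵢ / Σ ṁᵢCp,ᵢ
      = 8823.1 / 95.677 = 92.218 °C

T_out = 92.2 °C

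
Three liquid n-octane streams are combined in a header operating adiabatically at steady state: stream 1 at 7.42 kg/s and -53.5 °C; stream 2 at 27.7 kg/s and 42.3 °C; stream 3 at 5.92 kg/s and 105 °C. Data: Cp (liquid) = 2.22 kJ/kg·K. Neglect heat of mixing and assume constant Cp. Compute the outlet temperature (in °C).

T_out = 34.0 °C

Adiabatic, steady state ⇒ Σ ṁᵢCp,ᵢ(T_out − Tᵢ) = 0
T_out = Σ ṁᵢCp,ᵢTᵢ / Σ ṁᵢCp,ᵢ
      = 3099.9 / 91.109 = 34.024 °C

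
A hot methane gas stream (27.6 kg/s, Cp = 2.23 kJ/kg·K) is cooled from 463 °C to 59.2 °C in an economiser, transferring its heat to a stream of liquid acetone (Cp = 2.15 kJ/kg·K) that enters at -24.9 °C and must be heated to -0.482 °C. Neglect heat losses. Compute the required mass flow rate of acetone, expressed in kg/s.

Heat released by hot stream: Q = 27.6 × 2.23 × (463 − 59.2) = 24853 kJ/s
Energy balance on cold side (adiabatic exchanger): Q = ṁ_c·Cp_c·(T_c,out − T_c,in)
ṁ_c = 24853 / [2.15 × (-0.482 − -24.9)] = 473.4 kg/s

ṁ_c = 473 kg/s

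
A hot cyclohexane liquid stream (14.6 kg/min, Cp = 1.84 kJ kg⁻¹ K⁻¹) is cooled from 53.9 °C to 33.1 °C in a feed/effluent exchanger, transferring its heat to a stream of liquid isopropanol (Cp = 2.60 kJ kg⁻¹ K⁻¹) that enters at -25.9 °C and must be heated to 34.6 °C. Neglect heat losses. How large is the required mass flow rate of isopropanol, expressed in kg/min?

Heat released by hot stream: Q = 14.6 × 1.84 × (53.9 − 33.1) = 558.77 kJ/min
Energy balance on cold side (adiabatic exchanger): Q = ṁ_c·Cp_c·(T_c,out − T_c,in)
ṁ_c = 558.77 / [2.60 × (34.6 − -25.9)] = 3.5523 kg/min

ṁ_c = 3.55 kg/min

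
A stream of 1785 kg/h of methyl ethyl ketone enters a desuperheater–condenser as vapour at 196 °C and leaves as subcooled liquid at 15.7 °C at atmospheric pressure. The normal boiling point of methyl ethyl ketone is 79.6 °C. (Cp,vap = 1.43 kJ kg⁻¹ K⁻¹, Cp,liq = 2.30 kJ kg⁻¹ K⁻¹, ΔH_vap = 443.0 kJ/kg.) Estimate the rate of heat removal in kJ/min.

vapour 196→79.6 °C: -166.45 kJ/kg
condensation at 79.6 °C: -443 kJ/kg
liquid 79.6→15.7 °C: -146.97 kJ/kg
Δh = -166.45 + -443 + -146.97 = -756.42 kJ/kg
Q = ṁ·Δh = 1785 kg/h × -756.42 kJ/kg = -1.3502e+06 kJ/h
|Q| = 375.06 kW = 22504 kJ/min

Q_c = 22500 kJ/min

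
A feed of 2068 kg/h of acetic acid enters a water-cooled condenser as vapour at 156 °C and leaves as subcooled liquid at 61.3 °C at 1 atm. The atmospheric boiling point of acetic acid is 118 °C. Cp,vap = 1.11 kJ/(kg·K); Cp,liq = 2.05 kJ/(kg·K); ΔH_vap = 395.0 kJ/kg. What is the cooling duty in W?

vapour 156→118 °C: -42.18 kJ/kg
condensation at 118 °C: -395 kJ/kg
liquid 118→61.3 °C: -116.23 kJ/kg
Δh = -42.18 + -395 + -116.23 = -553.41 kJ/kg
Q = ṁ·Δh = 2068 kg/h × -553.41 kJ/kg = -1.1445e+06 kJ/h
|Q| = 317.91 kW = 317910 W

Q_c = 318000 W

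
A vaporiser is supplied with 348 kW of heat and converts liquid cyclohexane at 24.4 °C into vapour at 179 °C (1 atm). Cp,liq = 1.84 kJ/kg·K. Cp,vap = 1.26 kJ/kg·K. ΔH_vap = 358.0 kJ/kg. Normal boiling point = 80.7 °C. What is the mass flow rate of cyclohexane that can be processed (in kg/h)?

ṁ = 2140 kg/h

Δh = 1.84×(80.7−24.4) + 358.0 + 1.26×(179−80.7) = 585.45 kJ/kg
Q = 348 kW = 348 kJ/s = 1.2528e+06 kJ/h
ṁ = Q/Δh = 1.2528e+06 / 585.45 = 2139.9 kg/h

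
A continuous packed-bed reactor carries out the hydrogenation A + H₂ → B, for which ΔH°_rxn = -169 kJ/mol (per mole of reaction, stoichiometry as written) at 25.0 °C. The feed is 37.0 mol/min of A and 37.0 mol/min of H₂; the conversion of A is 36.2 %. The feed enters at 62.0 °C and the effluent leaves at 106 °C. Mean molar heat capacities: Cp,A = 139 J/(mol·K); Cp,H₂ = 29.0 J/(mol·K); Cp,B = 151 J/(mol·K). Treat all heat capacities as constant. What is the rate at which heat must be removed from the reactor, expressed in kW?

Extent of reaction ξ = 0.362 × 37.0 = 13.394 mol/min
Reaction term: ξ·ΔH°_rxn = 13.394 × -169 = -2263.6 kJ/min
Sensible, feed 62.0→25 °C: -229.99 kJ/min
Outlet flows (mol/min): A 23.606, H₂ 23.606, B 13.394
Sensible, products 25→106 °C: 485.05 kJ/min
Q = ΔH = -2008.5 kJ/min = -33.475 kW
Heat removed = 33.475 kW

Q_out = 33.5 kW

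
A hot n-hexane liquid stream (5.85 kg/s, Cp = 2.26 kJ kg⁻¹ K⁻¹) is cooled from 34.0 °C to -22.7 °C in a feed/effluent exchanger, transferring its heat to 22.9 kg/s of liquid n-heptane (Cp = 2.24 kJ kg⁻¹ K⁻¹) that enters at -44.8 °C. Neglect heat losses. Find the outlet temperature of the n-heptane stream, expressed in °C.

T_c,out = -30.2 °C

Heat released by hot stream: Q = 5.85 × 2.26 × (34.0 − -22.7) = 749.63 kJ/s
Energy balance on cold side (adiabatic exchanger): Q = ṁ_c·Cp_c·(T_c,out − T_c,in)
T_c,out = -44.8 + 749.63/(22.9 × 2.24) = -30.186 °C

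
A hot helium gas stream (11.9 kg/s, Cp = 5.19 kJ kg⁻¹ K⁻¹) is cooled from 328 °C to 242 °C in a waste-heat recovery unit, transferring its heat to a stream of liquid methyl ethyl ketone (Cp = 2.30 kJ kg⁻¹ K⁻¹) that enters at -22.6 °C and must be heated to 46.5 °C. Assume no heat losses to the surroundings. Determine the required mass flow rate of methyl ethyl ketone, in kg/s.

ṁ_c = 33.4 kg/s

Heat released by hot stream: Q = 11.9 × 5.19 × (328 − 242) = 5311.4 kJ/s
Energy balance on cold side (adiabatic exchanger): Q = ṁ_c·Cp_c·(T_c,out − T_c,in)
ṁ_c = 5311.4 / [2.30 × (46.5 − -22.6)] = 33.42 kg/s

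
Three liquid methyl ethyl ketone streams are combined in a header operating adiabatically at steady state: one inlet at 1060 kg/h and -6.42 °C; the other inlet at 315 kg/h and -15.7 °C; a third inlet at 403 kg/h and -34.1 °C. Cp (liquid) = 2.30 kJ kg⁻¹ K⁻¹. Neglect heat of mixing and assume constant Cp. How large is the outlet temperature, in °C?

Adiabatic, steady state ⇒ Σ ṁᵢCp,ᵢ(T_out − Tᵢ) = 0
T_out = Σ ṁᵢCp,ᵢTᵢ / Σ ṁᵢCp,ᵢ
      = -58634 / 4089.4 = -14.338 °C

T_out = -14.3 °C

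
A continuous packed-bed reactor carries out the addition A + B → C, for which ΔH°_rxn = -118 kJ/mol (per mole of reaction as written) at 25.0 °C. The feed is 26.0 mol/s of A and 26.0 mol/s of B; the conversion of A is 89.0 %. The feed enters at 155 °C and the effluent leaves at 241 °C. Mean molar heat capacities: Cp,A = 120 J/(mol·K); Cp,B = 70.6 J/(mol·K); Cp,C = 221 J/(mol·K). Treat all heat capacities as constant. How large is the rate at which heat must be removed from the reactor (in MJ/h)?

Extent of reaction ξ = 0.890 × 26.0 = 23.14 mol/s
Reaction term: ξ·ΔH°_rxn = 23.14 × -118 = -2730.5 kJ/s
Sensible, feed 155→25 °C: -644.23 kJ/s
Outlet flows (mol/s): A 2.86, B 2.86, C 23.14
Sensible, products 25→241 °C: 1222.4 kJ/s
Q = ΔH = -2152.4 kJ/s = -2152.4 kW
Heat removed = 7748.6 MJ/h

Q_out = 7750 MJ/h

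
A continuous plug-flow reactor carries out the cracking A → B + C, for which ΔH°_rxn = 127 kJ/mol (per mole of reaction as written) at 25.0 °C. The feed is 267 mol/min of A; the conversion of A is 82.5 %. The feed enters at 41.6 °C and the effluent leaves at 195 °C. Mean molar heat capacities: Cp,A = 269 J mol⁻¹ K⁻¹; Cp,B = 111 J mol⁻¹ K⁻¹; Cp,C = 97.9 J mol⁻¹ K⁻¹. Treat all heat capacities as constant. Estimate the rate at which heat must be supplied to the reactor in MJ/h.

Q_in = 2200 MJ/h

Extent of reaction ξ = 0.825 × 267 = 220.27 mol/min
Reaction term: ξ·ΔH°_rxn = 220.27 × 127 = 27975 kJ/min
Sensible, feed 41.6→25 °C: -1192.3 kJ/min
Outlet flows (mol/min): A 46.725, B 220.27, C 220.27
Sensible, products 25→195 °C: 9959.4 kJ/min
Q = ΔH = 36742 kJ/min = 612.37 kW
Heat supplied = 2204.5 MJ/h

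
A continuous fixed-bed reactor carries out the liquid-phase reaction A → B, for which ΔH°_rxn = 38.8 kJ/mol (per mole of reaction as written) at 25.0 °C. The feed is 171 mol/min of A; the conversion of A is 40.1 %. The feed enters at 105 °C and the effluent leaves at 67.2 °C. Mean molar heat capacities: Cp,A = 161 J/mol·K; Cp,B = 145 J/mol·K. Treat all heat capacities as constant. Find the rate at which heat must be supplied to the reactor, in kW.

Extent of reaction ξ = 0.401 × 171 = 68.571 mol/min
Reaction term: ξ·ΔH°_rxn = 68.571 × 38.8 = 2660.6 kJ/min
Sensible, feed 105→25 °C: -2202.5 kJ/min
Outlet flows (mol/min): A 102.43, B 68.571
Sensible, products 25→67.2 °C: 1115.5 kJ/min
Q = ΔH = 1573.6 kJ/min = 26.226 kW
Heat supplied = 26.226 kW

Q_in = 26.2 kW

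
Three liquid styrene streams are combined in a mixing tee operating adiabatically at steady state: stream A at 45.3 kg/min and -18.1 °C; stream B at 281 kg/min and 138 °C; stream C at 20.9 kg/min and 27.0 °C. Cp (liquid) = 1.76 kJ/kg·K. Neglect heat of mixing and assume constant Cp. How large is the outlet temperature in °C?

No heat crosses the boundary, so H_out = H_in.
T_out = Σ ṁᵢCp,ᵢTᵢ / Σ ṁᵢCp,ᵢ
      = 67799 / 611.07 = 110.95 °C

T_out = 111 °C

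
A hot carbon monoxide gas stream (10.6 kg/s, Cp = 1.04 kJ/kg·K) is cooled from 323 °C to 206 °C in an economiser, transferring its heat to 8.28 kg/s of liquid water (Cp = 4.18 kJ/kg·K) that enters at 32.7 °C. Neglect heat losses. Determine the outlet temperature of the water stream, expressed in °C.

Heat released by hot stream: Q = 10.6 × 1.04 × (323 − 206) = 1289.8 kJ/s
Energy balance on cold side (adiabatic exchanger): Q = ṁ_c·Cp_c·(T_c,out − T_c,in)
T_c,out = 32.7 + 1289.8/(8.28 × 4.18) = 69.966 °C

T_c,out = 70.0 °C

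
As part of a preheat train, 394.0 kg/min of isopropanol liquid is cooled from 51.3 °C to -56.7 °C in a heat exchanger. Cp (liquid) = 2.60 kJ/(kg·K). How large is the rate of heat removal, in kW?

Q = ṁ·Cp·ΔT = 394.0 × 2.60 × (-56.7 − 51.3) = -110640 kJ/min
Converting: 110640 / 60 s = 1843.9 kW

Q_c = 1840 kW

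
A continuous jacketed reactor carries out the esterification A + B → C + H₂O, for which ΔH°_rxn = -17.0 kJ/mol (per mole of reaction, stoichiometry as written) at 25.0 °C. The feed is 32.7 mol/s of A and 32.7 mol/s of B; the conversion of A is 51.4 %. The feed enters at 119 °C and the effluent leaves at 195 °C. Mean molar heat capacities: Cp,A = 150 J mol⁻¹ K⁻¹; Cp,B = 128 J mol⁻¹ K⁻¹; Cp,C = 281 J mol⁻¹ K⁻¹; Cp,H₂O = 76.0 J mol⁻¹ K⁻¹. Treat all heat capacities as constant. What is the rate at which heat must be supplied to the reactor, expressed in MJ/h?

Extent of reaction ξ = 0.514 × 32.7 = 16.808 mol/s
Reaction term: ξ·ΔH°_rxn = 16.808 × -17.0 = -285.73 kJ/s
Sensible, feed 119→25 °C: -854.52 kJ/s
Outlet flows (mol/s): A 15.892, B 15.892, C 16.808, H₂O 16.808
Sensible, products 25→195 °C: 1771.1 kJ/s
Q = ΔH = 630.88 kJ/s = 630.88 kW
Heat supplied = 2271.2 MJ/h

Q_in = 2270 MJ/h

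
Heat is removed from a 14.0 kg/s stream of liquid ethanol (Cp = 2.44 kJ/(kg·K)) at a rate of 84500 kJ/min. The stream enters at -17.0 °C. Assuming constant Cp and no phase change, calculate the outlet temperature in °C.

Q = 84500 kJ/min = 1408.3 kJ/s
ΔT = Q/(ṁ·Cp) = 1408.3/(14.0×2.44) = 41.228 K
T_out = -17.0 − 41.228 = -58.228 °C

T_out = -58.2 °C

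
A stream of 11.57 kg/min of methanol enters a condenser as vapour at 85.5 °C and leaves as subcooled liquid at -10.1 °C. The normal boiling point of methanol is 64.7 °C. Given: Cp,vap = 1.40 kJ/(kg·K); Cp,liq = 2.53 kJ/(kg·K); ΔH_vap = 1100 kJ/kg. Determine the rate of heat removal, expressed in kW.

vapour 85.5→64.7 °C: -29.12 kJ/kg
condensation at 64.7 °C: -1100 kJ/kg
liquid 64.7→-10.1 °C: -189.24 kJ/kg
Δh = -29.12 + -1100 + -189.24 = -1318.4 kJ/kg
Q = ṁ·Δh = 11.57 kg/min × -1318.4 kJ/kg = -15253 kJ/min
|Q| = 254.22 kW

Q_c = 254 kW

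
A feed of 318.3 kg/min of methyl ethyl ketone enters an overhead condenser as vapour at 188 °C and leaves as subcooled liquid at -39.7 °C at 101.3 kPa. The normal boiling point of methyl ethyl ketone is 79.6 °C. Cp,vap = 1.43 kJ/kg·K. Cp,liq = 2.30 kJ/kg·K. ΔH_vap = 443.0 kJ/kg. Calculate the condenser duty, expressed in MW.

vapour 188→79.6 °C: -155.01 kJ/kg
condensation at 79.6 °C: -443 kJ/kg
liquid 79.6→-39.7 °C: -274.39 kJ/kg
Δh = -155.01 + -443 + -274.39 = -872.4 kJ/kg
Q = ṁ·Δh = 318.3 kg/min × -872.4 kJ/kg = -277690 kJ/min
|Q| = 4628.1 kW = 4.6281 MW

Q_c = 4.63 MW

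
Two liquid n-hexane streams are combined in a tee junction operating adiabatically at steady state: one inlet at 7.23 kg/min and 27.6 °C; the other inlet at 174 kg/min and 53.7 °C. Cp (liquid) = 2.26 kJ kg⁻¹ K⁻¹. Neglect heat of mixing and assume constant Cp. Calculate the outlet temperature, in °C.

Adiabatic, steady state ⇒ Σ ṁᵢCp,ᵢ(T_out − Tᵢ) = 0
Σ ṁᵢCp,ᵢTᵢ = 7.23×2.26×27.6 + 174×2.26×53.7 = 21568
Σ ṁᵢCp,ᵢ = 7.23×2.26 + 174×2.26 = 409.58
T_out = 21568 / 409.58 = 52.659 °C

T_out = 52.7 °C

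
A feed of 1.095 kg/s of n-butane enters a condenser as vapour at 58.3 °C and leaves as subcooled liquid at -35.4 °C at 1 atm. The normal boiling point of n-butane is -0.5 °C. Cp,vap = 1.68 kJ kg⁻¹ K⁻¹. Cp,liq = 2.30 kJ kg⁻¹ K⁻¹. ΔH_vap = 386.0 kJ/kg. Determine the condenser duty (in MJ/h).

vapour 58.3→-0.5 °C: -98.784 kJ/kg
condensation at -0.5 °C: -386 kJ/kg
liquid -0.5→-35.4 °C: -80.27 kJ/kg
Δh = -98.784 + -386 + -80.27 = -565.05 kJ/kg
Q = ṁ·Δh = 1.095 kg/s × -565.05 kJ/kg = -618.73 kJ/s
|Q| = 618.73 kW = 2227.4 MJ/h

Q_c = 2230 MJ/h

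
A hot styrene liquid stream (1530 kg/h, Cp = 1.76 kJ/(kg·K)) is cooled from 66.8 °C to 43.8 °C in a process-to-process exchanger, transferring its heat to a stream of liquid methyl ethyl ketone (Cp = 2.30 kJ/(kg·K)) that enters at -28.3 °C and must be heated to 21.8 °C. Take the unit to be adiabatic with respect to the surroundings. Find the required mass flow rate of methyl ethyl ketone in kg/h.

ṁ_c = 537 kg/h

Heat released by hot stream: Q = 1530 × 1.76 × (66.8 − 43.8) = 61934 kJ/h
Energy balance on cold side (adiabatic exchanger): Q = ṁ_c·Cp_c·(T_c,out − T_c,in)
ṁ_c = 61934 / [2.30 × (21.8 − -28.3)] = 537.49 kg/h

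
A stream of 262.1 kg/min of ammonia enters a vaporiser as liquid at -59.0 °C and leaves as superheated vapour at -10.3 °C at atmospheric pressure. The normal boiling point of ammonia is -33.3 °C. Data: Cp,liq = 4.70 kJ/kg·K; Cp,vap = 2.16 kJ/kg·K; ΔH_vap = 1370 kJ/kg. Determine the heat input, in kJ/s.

Q = 6730 kJ/s

liquid -59.0→-33.3 °C: 120.79 kJ/kg
vaporisation at -33.3 °C: 1370 kJ/kg
vapour -33.3→-10.3 °C: 49.68 kJ/kg
Δh = 120.79 + 1370 + 49.68 = 1540.5 kJ/kg
Q = ṁ·Δh = 262.1 kg/min × 1540.5 kJ/kg = 403760 kJ/min
|Q| = 6729.3 kW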